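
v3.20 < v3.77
True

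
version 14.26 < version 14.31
True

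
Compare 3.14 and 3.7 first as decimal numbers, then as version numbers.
As decimals: 3.14 < 3.7. As versions: v3.14 > v3.7 (minor version 14 > 7).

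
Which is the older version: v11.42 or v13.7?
v11.42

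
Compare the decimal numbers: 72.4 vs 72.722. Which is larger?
72.722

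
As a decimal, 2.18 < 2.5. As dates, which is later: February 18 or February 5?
February 18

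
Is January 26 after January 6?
Yes. Day 26 comes after day 6 in January — this is a date comparison, not a decimal one (the decimal 1.26 would be smaller than 1.6).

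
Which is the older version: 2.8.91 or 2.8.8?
2.8.8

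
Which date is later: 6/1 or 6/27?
6/27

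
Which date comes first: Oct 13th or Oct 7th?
Oct 7th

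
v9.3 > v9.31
False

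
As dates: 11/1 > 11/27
False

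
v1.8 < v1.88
True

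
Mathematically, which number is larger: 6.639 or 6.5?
6.639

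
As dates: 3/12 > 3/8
True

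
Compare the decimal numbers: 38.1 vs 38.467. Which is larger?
38.467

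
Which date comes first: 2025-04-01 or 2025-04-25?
2025-04-01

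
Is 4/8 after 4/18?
No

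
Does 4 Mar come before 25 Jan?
No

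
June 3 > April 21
True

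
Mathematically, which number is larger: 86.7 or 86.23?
86.7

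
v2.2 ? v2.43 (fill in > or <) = <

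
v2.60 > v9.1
False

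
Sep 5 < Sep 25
True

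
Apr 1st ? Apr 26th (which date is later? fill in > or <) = <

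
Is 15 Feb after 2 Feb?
Yes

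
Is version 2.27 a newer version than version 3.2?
No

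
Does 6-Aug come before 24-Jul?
No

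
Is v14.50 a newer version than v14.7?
Yes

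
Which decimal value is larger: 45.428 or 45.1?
45.428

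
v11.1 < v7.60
False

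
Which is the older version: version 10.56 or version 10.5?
version 10.5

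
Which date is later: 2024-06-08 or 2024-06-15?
2024-06-15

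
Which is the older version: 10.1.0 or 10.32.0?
10.1.0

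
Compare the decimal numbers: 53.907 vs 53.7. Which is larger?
53.907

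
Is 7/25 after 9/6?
No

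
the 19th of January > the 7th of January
True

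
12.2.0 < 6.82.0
False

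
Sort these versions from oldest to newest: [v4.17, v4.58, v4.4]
[v4.4, v4.17, v4.58]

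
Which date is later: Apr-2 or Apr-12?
Apr-12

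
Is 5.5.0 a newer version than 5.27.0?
No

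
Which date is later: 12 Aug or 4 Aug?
12 Aug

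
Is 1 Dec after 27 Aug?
Yes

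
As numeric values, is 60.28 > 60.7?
False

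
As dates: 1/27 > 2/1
False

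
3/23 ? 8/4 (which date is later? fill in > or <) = <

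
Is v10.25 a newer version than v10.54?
No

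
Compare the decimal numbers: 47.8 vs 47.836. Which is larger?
47.836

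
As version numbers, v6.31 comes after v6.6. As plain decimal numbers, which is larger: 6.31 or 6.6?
6.6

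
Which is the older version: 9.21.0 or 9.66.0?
9.21.0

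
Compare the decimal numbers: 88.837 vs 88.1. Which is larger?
88.837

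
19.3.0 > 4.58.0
True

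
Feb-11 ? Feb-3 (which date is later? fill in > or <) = >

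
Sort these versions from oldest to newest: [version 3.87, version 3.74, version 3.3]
[version 3.3, version 3.74, version 3.87]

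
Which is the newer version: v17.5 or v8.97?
v17.5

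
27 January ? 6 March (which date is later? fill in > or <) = <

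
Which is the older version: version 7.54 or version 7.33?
version 7.33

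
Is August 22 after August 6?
Yes. Day 22 comes after day 6 in August — this is a date comparison, not a decimal one (the decimal 8.22 would be smaller than 8.6).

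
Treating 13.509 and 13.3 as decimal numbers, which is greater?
13.509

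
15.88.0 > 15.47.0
True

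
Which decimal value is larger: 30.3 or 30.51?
30.51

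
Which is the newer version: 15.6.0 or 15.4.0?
15.6.0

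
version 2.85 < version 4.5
True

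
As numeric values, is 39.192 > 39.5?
False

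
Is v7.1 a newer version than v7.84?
No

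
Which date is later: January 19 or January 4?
January 19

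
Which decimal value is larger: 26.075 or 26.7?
26.7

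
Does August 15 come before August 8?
No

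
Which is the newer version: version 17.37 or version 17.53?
version 17.53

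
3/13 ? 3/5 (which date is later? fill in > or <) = >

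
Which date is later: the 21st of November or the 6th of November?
the 21st of November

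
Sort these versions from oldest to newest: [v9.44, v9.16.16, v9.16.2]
[v9.16.2, v9.16.16, v9.44]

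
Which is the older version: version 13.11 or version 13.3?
version 13.3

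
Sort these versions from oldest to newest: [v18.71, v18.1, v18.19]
[v18.1, v18.19, v18.71]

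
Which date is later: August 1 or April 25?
August 1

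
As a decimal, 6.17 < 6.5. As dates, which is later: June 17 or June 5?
June 17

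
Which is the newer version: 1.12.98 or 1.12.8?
1.12.98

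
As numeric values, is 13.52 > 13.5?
True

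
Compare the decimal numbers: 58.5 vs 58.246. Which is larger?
58.5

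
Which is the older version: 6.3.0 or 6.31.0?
6.3.0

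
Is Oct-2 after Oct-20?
No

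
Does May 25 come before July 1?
Yes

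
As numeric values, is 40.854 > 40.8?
True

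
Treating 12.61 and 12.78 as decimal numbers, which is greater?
12.78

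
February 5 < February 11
True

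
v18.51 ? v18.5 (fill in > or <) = >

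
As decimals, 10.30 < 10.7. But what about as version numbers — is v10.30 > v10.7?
True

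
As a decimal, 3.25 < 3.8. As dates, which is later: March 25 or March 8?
March 25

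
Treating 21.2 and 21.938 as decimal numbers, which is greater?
21.938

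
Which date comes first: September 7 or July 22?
July 22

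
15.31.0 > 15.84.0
False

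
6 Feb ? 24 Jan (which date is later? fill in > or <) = >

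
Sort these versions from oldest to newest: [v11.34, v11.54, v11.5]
[v11.5, v11.34, v11.54]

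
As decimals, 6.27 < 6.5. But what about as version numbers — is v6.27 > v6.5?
True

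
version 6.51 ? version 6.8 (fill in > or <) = >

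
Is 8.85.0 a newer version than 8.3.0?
Yes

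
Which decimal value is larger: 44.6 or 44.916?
44.916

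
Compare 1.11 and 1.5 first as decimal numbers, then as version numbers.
As decimals: 1.11 < 1.5. As versions: v1.11 > v1.5 (minor version 11 > 5).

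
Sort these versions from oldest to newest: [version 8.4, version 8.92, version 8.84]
[version 8.4, version 8.84, version 8.92]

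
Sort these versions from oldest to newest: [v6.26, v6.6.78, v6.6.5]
[v6.6.5, v6.6.78, v6.26]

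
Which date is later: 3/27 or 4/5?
4/5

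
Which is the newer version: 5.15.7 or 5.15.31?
5.15.31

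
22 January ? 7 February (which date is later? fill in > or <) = <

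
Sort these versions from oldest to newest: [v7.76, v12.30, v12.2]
[v7.76, v12.2, v12.30]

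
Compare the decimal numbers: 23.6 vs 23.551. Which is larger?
23.6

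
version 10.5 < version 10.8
True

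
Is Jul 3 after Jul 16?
No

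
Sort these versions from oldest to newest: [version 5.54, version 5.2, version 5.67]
[version 5.2, version 5.54, version 5.67]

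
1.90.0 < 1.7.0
False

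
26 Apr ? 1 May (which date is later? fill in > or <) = <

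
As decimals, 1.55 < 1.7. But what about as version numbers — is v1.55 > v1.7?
True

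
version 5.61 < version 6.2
True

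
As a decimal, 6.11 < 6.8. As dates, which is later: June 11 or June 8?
June 11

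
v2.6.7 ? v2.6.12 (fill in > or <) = <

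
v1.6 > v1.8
False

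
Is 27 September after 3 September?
Yes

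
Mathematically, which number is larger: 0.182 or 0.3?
0.3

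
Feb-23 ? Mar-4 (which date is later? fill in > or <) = <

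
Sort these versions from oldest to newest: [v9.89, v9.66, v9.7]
[v9.7, v9.66, v9.89]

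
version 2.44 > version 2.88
False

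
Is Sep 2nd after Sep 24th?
No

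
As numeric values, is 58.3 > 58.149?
True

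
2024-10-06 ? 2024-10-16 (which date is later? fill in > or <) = <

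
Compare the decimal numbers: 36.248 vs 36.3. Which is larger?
36.3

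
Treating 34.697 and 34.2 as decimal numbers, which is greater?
34.697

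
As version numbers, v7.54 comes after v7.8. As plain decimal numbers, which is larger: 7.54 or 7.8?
7.8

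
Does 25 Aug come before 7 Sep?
Yes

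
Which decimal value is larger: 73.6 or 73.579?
73.6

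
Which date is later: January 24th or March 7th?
March 7th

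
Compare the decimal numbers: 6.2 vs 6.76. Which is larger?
6.76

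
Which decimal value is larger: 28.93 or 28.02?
28.93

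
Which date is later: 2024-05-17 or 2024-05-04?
2024-05-17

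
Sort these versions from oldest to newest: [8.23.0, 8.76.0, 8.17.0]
[8.17.0, 8.23.0, 8.76.0]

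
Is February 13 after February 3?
Yes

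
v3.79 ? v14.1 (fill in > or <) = <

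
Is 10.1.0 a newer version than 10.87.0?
No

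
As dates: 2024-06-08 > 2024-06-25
False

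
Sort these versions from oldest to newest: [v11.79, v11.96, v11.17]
[v11.17, v11.79, v11.96]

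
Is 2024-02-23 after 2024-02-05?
Yes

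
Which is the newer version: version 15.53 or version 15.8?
version 15.53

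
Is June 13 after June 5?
Yes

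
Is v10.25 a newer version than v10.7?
Yes. Version numbers are compared segment by segment as integers, not as decimals: minor version 25 > 7, so v10.25 > v10.7 (even though the decimal 10.25 < 10.7).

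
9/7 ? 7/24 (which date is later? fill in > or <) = >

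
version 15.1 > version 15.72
False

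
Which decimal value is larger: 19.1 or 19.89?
19.89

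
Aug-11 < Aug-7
False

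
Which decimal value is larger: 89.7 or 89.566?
89.7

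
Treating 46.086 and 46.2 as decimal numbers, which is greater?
46.2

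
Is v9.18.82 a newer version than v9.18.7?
Yes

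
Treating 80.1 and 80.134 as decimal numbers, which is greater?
80.134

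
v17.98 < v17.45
False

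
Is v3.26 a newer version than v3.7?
Yes. Version numbers are compared segment by segment as integers, not as decimals: minor version 26 > 7, so v3.26 > v3.7 (even though the decimal 3.26 < 3.7).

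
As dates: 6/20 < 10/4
True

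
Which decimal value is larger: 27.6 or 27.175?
27.6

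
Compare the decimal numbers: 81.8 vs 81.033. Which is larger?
81.8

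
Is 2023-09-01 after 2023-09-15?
No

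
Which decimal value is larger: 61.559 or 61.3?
61.559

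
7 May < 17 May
True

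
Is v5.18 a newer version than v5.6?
Yes. Version numbers are compared segment by segment as integers, not as decimals: minor version 18 > 6, so v5.18 > v5.6 (even though the decimal 5.18 < 5.6).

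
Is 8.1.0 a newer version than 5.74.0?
Yes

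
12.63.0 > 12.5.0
True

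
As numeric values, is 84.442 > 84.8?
False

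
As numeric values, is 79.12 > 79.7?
False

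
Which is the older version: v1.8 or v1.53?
v1.8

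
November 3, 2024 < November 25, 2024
True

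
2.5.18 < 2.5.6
False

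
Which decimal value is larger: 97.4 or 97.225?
97.4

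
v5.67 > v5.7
True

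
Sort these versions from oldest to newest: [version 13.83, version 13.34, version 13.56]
[version 13.34, version 13.56, version 13.83]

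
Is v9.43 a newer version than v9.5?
Yes. Version numbers are compared segment by segment as integers, not as decimals: minor version 43 > 5, so v9.43 > v9.5 (even though the decimal 9.43 < 9.5).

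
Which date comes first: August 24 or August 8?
August 8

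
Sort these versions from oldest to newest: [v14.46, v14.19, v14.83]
[v14.19, v14.46, v14.83]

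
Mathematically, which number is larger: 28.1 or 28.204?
28.204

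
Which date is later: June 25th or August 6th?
August 6th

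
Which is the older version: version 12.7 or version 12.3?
version 12.3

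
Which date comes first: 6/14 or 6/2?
6/2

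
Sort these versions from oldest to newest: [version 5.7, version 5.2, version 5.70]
[version 5.2, version 5.7, version 5.70]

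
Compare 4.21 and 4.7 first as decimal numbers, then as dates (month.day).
As decimals: 4.21 < 4.7. As dates: 4/21 is later than 4/7 (day 21 > day 7).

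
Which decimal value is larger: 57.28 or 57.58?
57.58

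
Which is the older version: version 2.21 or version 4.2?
version 2.21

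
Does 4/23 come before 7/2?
Yes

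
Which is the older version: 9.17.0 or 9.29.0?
9.17.0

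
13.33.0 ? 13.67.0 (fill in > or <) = <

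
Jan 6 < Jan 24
True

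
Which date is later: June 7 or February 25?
June 7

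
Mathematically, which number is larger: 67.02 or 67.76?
67.76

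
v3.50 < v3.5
False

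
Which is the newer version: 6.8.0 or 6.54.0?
6.54.0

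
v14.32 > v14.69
False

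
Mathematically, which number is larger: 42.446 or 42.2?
42.446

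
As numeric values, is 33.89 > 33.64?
True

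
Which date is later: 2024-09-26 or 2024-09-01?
2024-09-26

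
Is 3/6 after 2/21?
Yes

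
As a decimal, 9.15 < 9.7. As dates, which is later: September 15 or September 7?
September 15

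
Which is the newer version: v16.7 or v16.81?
v16.81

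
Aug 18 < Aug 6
False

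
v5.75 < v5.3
False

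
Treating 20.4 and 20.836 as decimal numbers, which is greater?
20.836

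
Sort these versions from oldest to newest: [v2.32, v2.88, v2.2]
[v2.2, v2.32, v2.88]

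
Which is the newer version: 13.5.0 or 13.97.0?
13.97.0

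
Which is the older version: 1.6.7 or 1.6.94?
1.6.7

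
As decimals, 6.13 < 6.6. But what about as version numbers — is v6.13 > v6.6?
True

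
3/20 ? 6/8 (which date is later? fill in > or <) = <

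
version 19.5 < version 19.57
True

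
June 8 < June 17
True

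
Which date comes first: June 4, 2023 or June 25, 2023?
June 4, 2023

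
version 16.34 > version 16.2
True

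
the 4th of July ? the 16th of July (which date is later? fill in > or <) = <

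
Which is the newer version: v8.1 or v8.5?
v8.5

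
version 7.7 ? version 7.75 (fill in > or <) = <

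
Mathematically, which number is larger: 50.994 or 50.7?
50.994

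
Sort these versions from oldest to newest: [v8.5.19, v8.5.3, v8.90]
[v8.5.3, v8.5.19, v8.90]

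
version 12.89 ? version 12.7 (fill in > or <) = >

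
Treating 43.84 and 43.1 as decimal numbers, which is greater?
43.84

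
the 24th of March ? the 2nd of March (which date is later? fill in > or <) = >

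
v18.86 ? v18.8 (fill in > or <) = >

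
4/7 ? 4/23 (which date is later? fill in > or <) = <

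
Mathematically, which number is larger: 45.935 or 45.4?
45.935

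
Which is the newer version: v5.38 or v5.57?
v5.57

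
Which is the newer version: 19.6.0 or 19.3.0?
19.6.0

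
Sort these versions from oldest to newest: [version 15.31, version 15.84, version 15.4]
[version 15.4, version 15.31, version 15.84]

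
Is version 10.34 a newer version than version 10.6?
Yes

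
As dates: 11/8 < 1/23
False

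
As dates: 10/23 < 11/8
True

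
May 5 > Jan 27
True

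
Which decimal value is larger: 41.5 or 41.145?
41.5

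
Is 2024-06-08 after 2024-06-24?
No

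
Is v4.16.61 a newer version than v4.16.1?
Yes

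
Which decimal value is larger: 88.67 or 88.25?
88.67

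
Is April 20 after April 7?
Yes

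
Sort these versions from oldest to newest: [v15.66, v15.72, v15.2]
[v15.2, v15.66, v15.72]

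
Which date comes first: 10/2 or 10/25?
10/2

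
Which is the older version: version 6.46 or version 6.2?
version 6.2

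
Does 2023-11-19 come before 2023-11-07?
No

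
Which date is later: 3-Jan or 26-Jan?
26-Jan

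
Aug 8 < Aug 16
True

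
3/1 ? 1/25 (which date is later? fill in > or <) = >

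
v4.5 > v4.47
False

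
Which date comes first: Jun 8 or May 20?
May 20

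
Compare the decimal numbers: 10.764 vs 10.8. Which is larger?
10.8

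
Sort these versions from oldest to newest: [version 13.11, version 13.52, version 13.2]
[version 13.2, version 13.11, version 13.52]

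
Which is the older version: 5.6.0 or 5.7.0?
5.6.0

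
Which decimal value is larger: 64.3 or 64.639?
64.639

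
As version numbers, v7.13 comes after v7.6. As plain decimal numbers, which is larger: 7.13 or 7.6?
7.6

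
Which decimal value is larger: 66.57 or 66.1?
66.57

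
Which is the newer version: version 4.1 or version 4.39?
version 4.39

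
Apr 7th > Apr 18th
False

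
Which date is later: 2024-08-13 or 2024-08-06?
2024-08-13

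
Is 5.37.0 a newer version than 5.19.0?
Yes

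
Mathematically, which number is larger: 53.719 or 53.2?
53.719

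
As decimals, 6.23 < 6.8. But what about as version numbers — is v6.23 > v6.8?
True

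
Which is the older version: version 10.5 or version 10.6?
version 10.5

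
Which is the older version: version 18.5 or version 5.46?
version 5.46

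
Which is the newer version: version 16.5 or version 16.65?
version 16.65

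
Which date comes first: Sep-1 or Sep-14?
Sep-1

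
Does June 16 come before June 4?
No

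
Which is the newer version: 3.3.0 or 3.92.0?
3.92.0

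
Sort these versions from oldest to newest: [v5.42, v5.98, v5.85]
[v5.42, v5.85, v5.98]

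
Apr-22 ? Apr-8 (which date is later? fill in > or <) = >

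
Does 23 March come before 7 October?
Yes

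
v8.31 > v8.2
True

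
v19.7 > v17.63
True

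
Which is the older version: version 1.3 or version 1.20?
version 1.3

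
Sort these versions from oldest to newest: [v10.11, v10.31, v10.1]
[v10.1, v10.11, v10.31]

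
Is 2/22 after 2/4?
Yes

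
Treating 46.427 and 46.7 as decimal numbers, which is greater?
46.7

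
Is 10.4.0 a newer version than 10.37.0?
No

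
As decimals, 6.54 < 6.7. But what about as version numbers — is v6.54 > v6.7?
True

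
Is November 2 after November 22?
No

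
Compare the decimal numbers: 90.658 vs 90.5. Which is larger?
90.658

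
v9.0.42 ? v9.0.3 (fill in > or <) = >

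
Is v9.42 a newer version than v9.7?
Yes. Version numbers are compared segment by segment as integers, not as decimals: minor version 42 > 7, so v9.42 > v9.7 (even though the decimal 9.42 < 9.7).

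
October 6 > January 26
True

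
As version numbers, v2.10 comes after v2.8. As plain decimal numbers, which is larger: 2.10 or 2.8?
2.8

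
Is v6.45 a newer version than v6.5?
Yes. Version numbers are compared segment by segment as integers, not as decimals: minor version 45 > 5, so v6.45 > v6.5 (even though the decimal 6.45 < 6.5).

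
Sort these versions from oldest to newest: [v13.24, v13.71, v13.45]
[v13.24, v13.45, v13.71]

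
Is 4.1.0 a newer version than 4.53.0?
No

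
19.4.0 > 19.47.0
False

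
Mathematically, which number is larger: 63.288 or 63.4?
63.4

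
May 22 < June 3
True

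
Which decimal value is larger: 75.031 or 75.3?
75.3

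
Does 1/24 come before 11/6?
Yes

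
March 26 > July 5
False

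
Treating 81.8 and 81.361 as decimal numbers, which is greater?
81.8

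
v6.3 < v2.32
False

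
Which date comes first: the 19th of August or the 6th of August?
the 6th of August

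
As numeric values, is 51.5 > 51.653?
False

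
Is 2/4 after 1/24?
Yes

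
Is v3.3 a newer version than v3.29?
No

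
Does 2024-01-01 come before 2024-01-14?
Yes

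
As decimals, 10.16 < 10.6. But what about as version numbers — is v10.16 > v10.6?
True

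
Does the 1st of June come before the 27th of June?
Yes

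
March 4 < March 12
True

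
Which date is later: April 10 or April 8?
April 10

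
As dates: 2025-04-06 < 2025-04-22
True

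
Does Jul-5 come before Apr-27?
No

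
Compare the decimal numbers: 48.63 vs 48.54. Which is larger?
48.63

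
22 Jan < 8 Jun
True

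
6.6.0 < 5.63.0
False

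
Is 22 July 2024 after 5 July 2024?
Yes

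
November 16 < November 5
False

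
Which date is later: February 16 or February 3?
February 16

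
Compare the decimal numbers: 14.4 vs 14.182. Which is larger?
14.4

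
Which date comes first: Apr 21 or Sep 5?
Apr 21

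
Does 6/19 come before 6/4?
No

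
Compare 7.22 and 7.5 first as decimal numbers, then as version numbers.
As decimals: 7.22 < 7.5. As versions: v7.22 > v7.5 (minor version 22 > 5).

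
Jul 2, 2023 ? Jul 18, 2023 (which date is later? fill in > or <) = <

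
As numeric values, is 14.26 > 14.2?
True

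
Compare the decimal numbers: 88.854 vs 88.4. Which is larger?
88.854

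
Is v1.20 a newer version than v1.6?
Yes. Version numbers are compared segment by segment as integers, not as decimals: minor version 20 > 6, so v1.20 > v1.6 (even though the decimal 1.20 < 1.6).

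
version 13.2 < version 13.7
True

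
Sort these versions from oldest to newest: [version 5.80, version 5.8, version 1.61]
[version 1.61, version 5.8, version 5.80]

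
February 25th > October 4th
False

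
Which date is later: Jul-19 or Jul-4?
Jul-19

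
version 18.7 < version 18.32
True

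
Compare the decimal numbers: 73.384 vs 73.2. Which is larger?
73.384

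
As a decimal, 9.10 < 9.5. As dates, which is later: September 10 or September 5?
September 10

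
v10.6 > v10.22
False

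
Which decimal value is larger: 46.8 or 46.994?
46.994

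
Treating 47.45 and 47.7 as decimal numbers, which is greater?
47.7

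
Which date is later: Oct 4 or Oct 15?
Oct 15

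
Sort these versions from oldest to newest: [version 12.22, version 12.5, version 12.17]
[version 12.5, version 12.17, version 12.22]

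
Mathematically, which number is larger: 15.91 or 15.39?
15.91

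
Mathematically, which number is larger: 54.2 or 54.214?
54.214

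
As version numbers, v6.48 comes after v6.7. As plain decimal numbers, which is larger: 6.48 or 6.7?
6.7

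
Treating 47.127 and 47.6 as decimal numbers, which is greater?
47.6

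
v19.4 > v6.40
True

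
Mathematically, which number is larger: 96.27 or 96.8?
96.8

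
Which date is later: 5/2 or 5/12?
5/12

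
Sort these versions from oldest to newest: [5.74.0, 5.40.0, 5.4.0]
[5.4.0, 5.40.0, 5.74.0]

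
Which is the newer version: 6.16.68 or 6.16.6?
6.16.68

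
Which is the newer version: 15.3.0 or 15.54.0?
15.54.0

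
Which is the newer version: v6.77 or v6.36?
v6.77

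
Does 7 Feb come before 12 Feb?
Yes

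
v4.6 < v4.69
True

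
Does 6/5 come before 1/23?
No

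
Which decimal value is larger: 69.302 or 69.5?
69.5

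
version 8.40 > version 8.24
True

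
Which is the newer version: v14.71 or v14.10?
v14.71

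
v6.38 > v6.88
False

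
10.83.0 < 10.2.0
False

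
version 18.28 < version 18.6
False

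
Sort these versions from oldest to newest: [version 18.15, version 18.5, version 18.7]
[version 18.5, version 18.7, version 18.15]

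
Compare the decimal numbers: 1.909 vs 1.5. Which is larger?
1.909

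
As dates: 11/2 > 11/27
False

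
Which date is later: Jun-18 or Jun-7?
Jun-18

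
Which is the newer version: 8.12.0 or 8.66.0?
8.66.0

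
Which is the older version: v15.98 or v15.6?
v15.6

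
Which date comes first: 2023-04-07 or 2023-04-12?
2023-04-07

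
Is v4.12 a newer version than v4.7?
Yes. Version numbers are compared segment by segment as integers, not as decimals: minor version 12 > 7, so v4.12 > v4.7 (even though the decimal 4.12 < 4.7).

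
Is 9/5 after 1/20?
Yes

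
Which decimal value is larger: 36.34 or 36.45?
36.45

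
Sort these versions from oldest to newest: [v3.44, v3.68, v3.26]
[v3.26, v3.44, v3.68]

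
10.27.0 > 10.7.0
True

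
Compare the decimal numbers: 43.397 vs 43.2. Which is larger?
43.397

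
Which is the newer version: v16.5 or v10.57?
v16.5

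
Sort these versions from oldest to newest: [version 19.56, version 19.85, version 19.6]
[version 19.6, version 19.56, version 19.85]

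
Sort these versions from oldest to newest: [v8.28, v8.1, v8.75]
[v8.1, v8.28, v8.75]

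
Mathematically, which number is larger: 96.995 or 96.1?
96.995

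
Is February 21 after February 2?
Yes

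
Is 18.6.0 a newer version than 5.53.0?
Yes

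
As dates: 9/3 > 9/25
False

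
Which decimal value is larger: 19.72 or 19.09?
19.72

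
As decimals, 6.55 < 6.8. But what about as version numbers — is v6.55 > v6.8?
True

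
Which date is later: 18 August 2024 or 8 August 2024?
18 August 2024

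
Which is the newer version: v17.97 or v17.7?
v17.97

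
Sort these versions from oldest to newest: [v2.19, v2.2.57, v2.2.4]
[v2.2.4, v2.2.57, v2.19]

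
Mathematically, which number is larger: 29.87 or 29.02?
29.87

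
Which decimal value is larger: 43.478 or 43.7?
43.7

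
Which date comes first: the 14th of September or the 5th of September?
the 5th of September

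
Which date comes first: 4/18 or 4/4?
4/4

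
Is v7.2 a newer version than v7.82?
No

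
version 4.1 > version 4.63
False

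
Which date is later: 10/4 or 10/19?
10/19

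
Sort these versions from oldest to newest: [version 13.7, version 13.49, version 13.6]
[version 13.6, version 13.7, version 13.49]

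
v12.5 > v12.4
True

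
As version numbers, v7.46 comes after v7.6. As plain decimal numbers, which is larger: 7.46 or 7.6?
7.6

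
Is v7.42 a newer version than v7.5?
Yes. Version numbers are compared segment by segment as integers, not as decimals: minor version 42 > 5, so v7.42 > v7.5 (even though the decimal 7.42 < 7.5).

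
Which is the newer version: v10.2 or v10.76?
v10.76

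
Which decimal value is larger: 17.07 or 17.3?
17.3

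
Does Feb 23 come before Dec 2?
Yes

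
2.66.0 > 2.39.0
True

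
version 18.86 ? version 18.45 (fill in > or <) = >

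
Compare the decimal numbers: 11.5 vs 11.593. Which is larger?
11.593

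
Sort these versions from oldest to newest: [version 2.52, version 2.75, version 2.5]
[version 2.5, version 2.52, version 2.75]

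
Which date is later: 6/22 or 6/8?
6/22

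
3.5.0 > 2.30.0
True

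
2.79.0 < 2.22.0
False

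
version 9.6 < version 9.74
True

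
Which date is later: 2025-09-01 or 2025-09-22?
2025-09-22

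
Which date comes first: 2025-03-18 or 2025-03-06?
2025-03-06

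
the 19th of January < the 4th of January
False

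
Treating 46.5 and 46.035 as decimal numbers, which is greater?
46.5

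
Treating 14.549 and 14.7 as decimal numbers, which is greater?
14.7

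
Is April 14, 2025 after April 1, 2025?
Yes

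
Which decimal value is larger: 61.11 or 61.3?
61.3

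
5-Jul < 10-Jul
True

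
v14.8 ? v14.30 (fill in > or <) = <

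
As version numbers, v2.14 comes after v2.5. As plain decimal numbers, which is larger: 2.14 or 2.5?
2.5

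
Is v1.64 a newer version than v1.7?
Yes. Version numbers are compared segment by segment as integers, not as decimals: minor version 64 > 7, so v1.64 > v1.7 (even though the decimal 1.64 < 1.7).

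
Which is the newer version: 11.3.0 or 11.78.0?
11.78.0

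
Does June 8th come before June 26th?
Yes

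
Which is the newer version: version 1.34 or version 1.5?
version 1.34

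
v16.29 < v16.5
False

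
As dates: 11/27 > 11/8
True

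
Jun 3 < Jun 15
True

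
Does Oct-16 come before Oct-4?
No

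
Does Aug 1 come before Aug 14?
Yes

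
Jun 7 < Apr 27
False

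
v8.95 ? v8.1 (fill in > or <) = >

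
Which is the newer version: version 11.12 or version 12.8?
version 12.8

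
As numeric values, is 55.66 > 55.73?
False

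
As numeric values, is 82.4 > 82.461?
False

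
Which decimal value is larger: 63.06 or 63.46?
63.46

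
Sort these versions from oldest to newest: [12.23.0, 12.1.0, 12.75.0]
[12.1.0, 12.23.0, 12.75.0]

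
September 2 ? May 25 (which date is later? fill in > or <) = >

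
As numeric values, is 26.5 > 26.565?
False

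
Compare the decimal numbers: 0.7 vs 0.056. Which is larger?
0.7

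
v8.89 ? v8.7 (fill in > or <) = >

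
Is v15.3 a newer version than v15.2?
Yes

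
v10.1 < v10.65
True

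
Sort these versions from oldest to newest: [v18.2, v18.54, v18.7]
[v18.2, v18.7, v18.54]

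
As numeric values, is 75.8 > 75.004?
True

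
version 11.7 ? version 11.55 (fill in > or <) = <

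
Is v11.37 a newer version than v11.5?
Yes. Version numbers are compared segment by segment as integers, not as decimals: minor version 37 > 5, so v11.37 > v11.5 (even though the decimal 11.37 < 11.5).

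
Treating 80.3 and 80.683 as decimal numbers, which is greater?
80.683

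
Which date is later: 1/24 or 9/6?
9/6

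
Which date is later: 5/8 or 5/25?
5/25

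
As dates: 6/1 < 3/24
False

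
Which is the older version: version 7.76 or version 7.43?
version 7.43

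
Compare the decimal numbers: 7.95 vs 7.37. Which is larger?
7.95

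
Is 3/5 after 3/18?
No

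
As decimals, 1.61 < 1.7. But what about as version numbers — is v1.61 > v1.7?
True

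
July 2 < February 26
False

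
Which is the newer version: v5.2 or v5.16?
v5.16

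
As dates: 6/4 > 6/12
False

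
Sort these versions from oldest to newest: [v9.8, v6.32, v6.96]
[v6.32, v6.96, v9.8]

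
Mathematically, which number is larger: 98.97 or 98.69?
98.97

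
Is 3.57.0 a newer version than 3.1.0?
Yes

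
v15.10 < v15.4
False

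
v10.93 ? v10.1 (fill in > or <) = >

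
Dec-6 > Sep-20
True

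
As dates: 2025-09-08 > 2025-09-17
False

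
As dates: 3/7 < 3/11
True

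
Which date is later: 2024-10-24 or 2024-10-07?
2024-10-24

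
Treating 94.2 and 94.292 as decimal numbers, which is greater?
94.292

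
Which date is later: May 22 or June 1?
June 1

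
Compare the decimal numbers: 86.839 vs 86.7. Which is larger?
86.839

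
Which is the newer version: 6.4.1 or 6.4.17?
6.4.17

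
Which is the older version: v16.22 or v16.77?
v16.22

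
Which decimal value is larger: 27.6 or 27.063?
27.6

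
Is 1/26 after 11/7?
No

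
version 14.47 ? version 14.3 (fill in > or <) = >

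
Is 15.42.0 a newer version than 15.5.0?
Yes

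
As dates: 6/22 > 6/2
True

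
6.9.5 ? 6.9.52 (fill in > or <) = <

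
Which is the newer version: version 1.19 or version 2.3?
version 2.3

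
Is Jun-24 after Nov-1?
No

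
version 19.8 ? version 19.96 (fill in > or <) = <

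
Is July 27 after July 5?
Yes. Day 27 comes after day 5 in July — this is a date comparison, not a decimal one (the decimal 7.27 would be smaller than 7.5).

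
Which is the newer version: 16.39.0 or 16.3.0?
16.39.0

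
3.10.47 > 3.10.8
True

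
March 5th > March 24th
False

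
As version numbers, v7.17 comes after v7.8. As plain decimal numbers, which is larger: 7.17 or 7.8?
7.8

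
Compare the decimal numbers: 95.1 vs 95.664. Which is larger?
95.664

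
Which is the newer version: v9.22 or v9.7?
v9.22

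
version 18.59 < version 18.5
False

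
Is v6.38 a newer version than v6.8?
Yes. Version numbers are compared segment by segment as integers, not as decimals: minor version 38 > 8, so v6.38 > v6.8 (even though the decimal 6.38 < 6.8).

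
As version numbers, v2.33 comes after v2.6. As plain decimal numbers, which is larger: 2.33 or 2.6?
2.6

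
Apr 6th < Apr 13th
True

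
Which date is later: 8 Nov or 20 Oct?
8 Nov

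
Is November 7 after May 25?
Yes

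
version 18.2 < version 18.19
True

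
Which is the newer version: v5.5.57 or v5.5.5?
v5.5.57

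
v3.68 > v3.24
True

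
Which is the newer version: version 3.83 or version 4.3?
version 4.3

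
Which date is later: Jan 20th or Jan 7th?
Jan 20th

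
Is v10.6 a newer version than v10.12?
No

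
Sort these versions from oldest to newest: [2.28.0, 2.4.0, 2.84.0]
[2.4.0, 2.28.0, 2.84.0]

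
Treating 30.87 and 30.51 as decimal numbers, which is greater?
30.87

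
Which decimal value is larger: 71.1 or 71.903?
71.903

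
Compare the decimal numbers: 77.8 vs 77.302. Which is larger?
77.8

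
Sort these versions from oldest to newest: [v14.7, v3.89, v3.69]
[v3.69, v3.89, v14.7]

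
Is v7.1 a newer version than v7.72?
No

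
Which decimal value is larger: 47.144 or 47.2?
47.2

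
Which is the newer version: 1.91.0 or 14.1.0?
14.1.0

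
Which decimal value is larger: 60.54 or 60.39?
60.54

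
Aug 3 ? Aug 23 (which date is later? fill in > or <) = <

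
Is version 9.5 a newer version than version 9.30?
No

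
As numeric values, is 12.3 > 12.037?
True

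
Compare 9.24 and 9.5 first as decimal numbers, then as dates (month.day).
As decimals: 9.24 < 9.5. As dates: 9/24 is later than 9/5 (day 24 > day 5).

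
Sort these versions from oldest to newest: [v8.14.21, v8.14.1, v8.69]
[v8.14.1, v8.14.21, v8.69]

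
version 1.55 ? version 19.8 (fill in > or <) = <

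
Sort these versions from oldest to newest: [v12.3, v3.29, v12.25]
[v3.29, v12.3, v12.25]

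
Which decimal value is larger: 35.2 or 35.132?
35.2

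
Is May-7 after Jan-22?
Yes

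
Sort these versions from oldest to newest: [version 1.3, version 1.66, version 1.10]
[version 1.3, version 1.10, version 1.66]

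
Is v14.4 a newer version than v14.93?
No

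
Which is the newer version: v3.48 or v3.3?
v3.48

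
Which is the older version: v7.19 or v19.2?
v7.19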